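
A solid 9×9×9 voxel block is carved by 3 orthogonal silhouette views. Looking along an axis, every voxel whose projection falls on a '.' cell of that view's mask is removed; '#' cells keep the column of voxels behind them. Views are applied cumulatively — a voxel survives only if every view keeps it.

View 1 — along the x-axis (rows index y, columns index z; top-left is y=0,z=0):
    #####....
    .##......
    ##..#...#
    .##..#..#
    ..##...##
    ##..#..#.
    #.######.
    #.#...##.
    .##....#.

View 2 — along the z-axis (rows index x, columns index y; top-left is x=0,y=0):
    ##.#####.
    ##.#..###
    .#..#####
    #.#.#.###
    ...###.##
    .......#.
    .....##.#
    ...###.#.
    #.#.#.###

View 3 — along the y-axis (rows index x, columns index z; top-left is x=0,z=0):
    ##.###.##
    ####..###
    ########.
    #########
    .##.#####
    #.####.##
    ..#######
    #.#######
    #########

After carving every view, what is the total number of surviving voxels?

remaining voxels: 163

start: 9×9×9 = 729 voxels
after view 1 [x-axis, 37 of 81 cells solid] → remaining = 333
after view 2 [z-axis, 44 of 81 cells solid] → remaining = 186
after view 3 [y-axis, 69 of 81 cells solid] → remaining = 163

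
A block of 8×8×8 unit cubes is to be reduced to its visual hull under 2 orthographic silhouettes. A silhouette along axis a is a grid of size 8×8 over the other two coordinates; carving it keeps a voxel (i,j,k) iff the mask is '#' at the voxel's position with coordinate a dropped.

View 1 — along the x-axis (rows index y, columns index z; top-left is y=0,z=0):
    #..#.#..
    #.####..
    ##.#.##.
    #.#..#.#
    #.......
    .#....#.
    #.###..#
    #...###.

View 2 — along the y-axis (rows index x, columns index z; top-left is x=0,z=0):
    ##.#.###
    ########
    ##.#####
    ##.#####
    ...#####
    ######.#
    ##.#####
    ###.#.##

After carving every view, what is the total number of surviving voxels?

before carving: 512 voxels (8×8×8)
  1. axis=0 (YZ plane), |mask|=29  ⇒  voxels=232
  2. axis=1 (XZ plane), |mask|=53  ⇒  voxels=193

193 voxels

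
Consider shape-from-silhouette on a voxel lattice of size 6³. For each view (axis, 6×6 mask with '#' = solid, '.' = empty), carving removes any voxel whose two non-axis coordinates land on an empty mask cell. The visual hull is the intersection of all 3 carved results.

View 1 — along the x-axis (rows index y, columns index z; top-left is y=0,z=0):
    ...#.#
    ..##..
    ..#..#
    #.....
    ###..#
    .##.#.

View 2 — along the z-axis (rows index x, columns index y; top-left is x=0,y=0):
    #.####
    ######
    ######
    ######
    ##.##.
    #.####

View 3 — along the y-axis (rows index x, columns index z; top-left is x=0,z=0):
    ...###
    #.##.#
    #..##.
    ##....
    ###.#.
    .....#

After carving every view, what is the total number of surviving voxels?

full grid |V| = 216
[1] x-view keeps 14 columns → grid now 84
[2] z-view keeps 32 columns → grid now 75
[3] y-view keeps 17 columns → grid now 33

|visual hull| = 33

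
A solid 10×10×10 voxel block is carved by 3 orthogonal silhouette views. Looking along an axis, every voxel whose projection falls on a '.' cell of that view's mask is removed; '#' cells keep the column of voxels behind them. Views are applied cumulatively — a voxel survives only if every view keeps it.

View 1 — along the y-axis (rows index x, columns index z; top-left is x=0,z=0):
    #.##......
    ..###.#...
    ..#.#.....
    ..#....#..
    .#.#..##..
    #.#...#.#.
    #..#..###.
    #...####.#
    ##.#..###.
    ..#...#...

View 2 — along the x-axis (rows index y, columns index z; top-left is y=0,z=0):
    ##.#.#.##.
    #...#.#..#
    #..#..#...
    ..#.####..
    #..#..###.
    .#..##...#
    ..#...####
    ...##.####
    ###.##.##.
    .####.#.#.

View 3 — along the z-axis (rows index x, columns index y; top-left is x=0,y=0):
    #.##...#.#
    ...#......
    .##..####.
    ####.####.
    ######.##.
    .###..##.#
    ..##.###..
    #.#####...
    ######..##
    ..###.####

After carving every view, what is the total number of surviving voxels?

start: 10×10×10 = 1000 voxels
V1 y: intersect with XZ mask (38 set) -- 380 left
V2 x: intersect with YZ mask (51 set) -- 205 left
V3 z: intersect with XY mask (60 set) -- 122 left

remaining voxels: 122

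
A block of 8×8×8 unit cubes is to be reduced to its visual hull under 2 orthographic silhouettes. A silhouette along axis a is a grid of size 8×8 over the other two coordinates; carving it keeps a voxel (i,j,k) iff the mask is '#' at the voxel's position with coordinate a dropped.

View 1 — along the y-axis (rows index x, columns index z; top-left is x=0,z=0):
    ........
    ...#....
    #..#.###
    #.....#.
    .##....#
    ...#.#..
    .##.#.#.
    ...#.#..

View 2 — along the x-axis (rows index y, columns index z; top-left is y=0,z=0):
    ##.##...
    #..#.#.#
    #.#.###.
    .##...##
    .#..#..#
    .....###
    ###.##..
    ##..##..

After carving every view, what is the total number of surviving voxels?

start: 8×8×8 = 512 voxels
  1. axis=1 (XZ plane), |mask|=19  ⇒  voxels=152
  2. axis=0 (YZ plane), |mask|=32  ⇒  voxels=71

remaining voxels: 71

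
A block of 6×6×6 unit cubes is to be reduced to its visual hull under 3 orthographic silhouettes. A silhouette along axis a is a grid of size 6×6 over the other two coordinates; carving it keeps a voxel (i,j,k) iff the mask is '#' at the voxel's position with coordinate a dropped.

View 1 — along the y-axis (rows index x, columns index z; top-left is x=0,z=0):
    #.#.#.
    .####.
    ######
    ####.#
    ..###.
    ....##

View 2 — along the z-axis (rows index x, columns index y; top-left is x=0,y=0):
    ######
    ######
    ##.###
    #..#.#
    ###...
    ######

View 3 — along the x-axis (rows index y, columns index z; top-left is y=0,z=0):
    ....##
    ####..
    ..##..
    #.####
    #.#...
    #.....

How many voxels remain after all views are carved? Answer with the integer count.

49 voxels

initial block: 6^3 = 216
  1. axis=1 (XZ plane), |mask|=23  ⇒  voxels=138
  2. axis=2 (XY plane), |mask|=29  ⇒  voxels=108
  3. axis=0 (YZ plane), |mask|=16  ⇒  voxels=49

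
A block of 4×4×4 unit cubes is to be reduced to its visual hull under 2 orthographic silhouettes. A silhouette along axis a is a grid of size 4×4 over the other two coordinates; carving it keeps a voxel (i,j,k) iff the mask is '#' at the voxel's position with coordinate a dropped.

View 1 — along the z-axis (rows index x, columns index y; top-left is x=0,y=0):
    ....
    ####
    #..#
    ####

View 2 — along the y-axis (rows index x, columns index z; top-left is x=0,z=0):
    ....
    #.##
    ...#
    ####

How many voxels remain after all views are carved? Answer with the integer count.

voxel count = 30

before carving: 64 voxels (4×4×4)
step 1: project along z, AND mask (10/16) → |grid| = 40
step 2: project along y, AND mask (8/16) → |grid| = 30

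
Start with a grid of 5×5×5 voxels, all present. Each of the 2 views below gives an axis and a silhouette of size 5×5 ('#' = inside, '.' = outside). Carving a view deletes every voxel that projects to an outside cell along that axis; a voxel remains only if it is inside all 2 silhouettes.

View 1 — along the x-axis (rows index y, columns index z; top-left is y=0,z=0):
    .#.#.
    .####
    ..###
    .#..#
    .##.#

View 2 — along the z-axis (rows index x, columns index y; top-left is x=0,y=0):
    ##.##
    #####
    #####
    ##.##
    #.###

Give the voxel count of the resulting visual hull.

|visual hull| = 60

full grid |V| = 125
  1. axis=0 (YZ plane), |mask|=14  ⇒  voxels=70
  2. axis=2 (XY plane), |mask|=22  ⇒  voxels=60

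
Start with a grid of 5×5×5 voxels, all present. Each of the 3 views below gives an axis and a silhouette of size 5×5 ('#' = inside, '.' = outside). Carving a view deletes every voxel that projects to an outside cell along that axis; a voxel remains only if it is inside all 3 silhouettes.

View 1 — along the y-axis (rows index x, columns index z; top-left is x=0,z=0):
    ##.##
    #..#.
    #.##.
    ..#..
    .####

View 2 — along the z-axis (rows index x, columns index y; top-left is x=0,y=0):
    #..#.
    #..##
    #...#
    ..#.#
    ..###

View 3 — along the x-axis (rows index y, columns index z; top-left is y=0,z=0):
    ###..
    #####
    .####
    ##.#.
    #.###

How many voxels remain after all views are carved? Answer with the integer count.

full grid |V| = 125
step 1: project along y, AND mask (14/25) → |grid| = 70
step 2: project along z, AND mask (12/25) → |grid| = 34
step 3: project along x, AND mask (19/25) → |grid| = 26

|visual hull| = 26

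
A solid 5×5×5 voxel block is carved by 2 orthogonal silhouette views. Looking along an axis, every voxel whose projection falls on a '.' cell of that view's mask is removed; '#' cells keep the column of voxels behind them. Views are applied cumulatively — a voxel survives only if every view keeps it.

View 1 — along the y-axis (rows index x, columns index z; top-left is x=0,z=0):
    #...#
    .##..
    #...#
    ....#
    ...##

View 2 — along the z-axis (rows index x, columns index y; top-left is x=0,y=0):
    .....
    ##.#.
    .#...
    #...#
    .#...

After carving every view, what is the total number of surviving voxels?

before carving: 125 voxels (5×5×5)
  1. axis=1 (XZ plane), |mask|=9  ⇒  voxels=45
  2. axis=2 (XY plane), |mask|=7  ⇒  voxels=12

voxel count = 12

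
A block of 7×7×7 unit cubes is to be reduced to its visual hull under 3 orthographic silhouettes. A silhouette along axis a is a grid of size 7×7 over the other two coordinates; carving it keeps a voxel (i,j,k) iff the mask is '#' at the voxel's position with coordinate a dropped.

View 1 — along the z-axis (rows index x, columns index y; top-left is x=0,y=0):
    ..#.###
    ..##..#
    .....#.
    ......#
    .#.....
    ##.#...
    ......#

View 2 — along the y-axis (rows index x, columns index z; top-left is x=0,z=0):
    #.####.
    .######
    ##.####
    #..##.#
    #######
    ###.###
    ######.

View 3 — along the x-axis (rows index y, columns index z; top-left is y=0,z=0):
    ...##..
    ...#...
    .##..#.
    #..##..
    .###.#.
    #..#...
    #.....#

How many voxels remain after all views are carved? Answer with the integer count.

start: 7×7×7 = 343 voxels
after view 1 [z-axis, 14 of 49 cells solid] → remaining = 98
after view 2 [y-axis, 40 of 49 cells solid] → remaining = 79
after view 3 [x-axis, 17 of 49 cells solid] → remaining = 23

voxel count = 23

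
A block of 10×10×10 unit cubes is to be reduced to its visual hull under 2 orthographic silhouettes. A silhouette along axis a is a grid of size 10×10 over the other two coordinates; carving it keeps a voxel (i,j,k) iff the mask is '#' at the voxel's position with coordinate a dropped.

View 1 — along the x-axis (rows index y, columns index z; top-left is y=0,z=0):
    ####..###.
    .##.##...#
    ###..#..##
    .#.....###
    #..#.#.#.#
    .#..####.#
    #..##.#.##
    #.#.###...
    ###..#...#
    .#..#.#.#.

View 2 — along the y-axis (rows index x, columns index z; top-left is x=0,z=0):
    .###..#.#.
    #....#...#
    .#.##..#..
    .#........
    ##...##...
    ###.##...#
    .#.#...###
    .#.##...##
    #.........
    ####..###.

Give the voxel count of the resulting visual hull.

start: 10×10×10 = 1000 voxels
V1 x: intersect with YZ mask (53 set) -- 530 left
V2 y: intersect with XZ mask (41 set) -- 224 left

voxel count = 224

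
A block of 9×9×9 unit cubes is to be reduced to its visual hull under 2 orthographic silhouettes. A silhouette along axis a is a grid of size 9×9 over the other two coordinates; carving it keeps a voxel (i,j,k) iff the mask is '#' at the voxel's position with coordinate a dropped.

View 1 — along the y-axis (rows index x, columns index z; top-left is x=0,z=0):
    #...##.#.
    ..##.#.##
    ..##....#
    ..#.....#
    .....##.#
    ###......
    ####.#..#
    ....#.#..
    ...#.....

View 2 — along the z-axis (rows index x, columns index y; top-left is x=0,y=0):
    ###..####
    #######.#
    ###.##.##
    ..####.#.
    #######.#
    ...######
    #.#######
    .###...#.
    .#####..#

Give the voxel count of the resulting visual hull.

|visual hull| = 203

start: 9×9×9 = 729 voxels
carve view 1 (along y, XZ-mask fill 29/81): 261 voxels remain
carve view 2 (along z, XY-mask fill 59/81): 203 voxels remain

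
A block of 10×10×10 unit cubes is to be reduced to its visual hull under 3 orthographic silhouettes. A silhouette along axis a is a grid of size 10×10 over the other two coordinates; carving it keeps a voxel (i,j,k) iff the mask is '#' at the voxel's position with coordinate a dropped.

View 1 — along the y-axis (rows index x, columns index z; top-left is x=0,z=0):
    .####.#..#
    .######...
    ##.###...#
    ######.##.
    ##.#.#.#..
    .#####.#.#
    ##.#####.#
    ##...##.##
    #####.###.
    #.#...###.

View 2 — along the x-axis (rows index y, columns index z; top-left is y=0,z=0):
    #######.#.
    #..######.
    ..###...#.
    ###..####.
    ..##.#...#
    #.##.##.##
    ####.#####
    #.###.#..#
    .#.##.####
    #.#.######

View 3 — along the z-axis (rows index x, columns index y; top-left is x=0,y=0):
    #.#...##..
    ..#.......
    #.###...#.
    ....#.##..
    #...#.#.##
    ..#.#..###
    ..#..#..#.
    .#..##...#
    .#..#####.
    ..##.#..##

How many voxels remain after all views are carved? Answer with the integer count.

full grid |V| = 1000
after view 1 [y-axis, 65 of 100 cells solid] → remaining = 650
after view 2 [x-axis, 67 of 100 cells solid] → remaining = 428
after view 3 [z-axis, 41 of 100 cells solid] → remaining = 169

169 voxels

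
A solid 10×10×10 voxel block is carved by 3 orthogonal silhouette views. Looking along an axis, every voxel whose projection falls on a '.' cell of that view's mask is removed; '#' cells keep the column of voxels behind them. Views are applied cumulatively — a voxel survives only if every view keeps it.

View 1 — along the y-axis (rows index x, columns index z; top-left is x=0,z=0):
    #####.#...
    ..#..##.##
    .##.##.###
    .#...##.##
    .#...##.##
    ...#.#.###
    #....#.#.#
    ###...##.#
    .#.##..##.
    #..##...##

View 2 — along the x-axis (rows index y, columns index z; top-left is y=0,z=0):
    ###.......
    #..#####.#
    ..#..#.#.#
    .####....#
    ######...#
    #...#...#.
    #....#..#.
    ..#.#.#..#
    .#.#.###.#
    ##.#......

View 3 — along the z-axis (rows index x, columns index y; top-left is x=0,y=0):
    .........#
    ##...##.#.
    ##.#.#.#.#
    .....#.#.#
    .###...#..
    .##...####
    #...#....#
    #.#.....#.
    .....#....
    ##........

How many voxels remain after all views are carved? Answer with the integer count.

initial block: 10^3 = 1000
V1 y: intersect with XZ mask (53 set) -- 530 left
V2 x: intersect with YZ mask (45 set) -- 236 left
V3 z: intersect with XY mask (34 set) -- 79 left

remaining voxels: 79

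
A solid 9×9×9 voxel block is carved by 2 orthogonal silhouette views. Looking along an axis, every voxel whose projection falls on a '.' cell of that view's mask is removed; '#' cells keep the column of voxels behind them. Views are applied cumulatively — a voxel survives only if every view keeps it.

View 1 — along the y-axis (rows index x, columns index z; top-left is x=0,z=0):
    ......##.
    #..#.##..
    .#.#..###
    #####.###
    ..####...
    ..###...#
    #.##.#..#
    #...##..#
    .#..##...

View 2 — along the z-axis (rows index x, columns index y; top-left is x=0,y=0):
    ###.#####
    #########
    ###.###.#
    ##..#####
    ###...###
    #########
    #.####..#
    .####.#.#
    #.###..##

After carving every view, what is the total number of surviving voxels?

initial block: 9^3 = 729
  1. axis=1 (XZ plane), |mask|=39  ⇒  voxels=351
  2. axis=2 (XY plane), |mask|=64  ⇒  voxels=275

|visual hull| = 275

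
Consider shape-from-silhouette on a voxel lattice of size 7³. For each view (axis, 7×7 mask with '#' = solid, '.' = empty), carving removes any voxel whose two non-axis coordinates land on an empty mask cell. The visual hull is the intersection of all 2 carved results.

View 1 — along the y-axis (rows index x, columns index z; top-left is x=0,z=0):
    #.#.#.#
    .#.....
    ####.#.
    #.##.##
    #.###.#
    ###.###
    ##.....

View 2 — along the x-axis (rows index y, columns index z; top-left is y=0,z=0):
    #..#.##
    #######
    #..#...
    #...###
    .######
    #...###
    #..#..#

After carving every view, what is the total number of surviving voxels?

remaining voxels: 120

start: 7×7×7 = 343 voxels
after view 1 [y-axis, 28 of 49 cells solid] → remaining = 196
after view 2 [x-axis, 30 of 49 cells solid] → remaining = 120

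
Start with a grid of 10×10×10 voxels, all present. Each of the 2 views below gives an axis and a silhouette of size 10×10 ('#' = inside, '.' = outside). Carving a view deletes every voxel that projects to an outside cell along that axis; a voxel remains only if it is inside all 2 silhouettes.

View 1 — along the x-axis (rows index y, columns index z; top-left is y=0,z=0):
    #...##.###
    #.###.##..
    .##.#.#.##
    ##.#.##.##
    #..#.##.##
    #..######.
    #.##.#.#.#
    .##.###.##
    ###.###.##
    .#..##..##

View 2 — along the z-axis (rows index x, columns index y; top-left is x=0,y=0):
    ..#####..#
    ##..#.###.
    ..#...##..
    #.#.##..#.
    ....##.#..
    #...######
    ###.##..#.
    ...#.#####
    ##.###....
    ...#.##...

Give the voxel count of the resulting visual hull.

initial block: 10^3 = 1000
  1. axis=0 (YZ plane), |mask|=64  ⇒  voxels=640
  2. axis=2 (XY plane), |mask|=50  ⇒  voxels=324

voxel count = 324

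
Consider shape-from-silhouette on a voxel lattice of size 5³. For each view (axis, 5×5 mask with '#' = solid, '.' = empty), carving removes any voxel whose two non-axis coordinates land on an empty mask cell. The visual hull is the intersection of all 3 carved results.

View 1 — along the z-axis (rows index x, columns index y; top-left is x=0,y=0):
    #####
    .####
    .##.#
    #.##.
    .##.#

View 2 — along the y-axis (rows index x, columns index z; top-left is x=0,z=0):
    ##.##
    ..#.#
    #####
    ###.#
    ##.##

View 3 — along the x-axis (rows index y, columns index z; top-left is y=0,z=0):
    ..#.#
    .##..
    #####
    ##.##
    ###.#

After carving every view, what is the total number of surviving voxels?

full grid |V| = 125
  1. axis=2 (XY plane), |mask|=18  ⇒  voxels=90
  2. axis=1 (XZ plane), |mask|=19  ⇒  voxels=67
  3. axis=0 (YZ plane), |mask|=17  ⇒  voxels=47

47 voxels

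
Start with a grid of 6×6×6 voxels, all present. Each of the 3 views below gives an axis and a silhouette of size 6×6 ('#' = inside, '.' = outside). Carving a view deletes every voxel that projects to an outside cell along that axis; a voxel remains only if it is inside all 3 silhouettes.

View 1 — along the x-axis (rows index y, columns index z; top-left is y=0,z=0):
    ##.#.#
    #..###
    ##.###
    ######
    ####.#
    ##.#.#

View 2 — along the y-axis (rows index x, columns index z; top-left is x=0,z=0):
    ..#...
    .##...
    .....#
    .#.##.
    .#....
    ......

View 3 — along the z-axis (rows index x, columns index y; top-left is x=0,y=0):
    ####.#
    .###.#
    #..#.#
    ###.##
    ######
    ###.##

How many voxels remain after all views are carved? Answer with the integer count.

before carving: 216 voxels (6×6×6)
step 1: project along x, AND mask (28/36) → |grid| = 168
step 2: project along y, AND mask (8/36) → |grid| = 34
step 3: project along z, AND mask (28/36) → |grid| = 24

voxel count = 24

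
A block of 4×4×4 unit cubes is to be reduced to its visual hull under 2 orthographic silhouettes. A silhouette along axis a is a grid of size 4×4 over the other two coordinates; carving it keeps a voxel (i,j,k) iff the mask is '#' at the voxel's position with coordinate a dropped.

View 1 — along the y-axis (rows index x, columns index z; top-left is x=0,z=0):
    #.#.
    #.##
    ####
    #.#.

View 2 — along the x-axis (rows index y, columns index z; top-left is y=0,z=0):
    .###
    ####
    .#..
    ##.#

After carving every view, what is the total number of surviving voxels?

full grid |V| = 64
after view 1 [y-axis, 11 of 16 cells solid] → remaining = 44
after view 2 [x-axis, 11 of 16 cells solid] → remaining = 26

remaining voxels: 26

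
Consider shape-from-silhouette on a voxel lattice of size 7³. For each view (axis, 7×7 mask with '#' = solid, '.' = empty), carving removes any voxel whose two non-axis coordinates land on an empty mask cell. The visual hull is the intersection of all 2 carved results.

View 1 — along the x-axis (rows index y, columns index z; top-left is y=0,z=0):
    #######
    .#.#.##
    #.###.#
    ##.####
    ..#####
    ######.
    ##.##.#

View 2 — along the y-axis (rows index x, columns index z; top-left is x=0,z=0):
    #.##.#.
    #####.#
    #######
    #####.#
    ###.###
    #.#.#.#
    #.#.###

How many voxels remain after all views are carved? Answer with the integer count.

voxel count = 203

before carving: 343 voxels (7×7×7)
  1. axis=0 (YZ plane), |mask|=38  ⇒  voxels=266
  2. axis=1 (XZ plane), |mask|=38  ⇒  voxels=203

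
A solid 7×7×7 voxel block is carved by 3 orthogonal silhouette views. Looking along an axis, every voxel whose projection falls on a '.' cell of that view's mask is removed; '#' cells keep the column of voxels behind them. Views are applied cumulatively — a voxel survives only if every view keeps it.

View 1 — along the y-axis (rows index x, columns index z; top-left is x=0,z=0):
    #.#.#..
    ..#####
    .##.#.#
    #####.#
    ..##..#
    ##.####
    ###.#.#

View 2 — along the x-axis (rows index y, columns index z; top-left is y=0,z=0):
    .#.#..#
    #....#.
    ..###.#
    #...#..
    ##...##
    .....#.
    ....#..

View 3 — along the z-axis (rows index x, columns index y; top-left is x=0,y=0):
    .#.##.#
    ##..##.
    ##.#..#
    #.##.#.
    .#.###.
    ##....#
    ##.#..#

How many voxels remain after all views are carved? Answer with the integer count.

37 voxels

full grid |V| = 343
step 1: project along y, AND mask (32/49) → |grid| = 224
step 2: project along x, AND mask (17/49) → |grid| = 76
step 3: project along z, AND mask (27/49) → |grid| = 37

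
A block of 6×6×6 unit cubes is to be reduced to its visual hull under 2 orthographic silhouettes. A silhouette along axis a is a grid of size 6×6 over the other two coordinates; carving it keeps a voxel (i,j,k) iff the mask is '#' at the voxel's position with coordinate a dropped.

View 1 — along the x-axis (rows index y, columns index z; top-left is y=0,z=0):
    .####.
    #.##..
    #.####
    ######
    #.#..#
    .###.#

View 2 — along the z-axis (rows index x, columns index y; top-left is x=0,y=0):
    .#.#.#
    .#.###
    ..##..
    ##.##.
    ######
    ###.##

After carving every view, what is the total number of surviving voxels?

before carving: 216 voxels (6×6×6)
after view 1 [x-axis, 25 of 36 cells solid] → remaining = 150
after view 2 [z-axis, 24 of 36 cells solid] → remaining = 100

remaining voxels: 100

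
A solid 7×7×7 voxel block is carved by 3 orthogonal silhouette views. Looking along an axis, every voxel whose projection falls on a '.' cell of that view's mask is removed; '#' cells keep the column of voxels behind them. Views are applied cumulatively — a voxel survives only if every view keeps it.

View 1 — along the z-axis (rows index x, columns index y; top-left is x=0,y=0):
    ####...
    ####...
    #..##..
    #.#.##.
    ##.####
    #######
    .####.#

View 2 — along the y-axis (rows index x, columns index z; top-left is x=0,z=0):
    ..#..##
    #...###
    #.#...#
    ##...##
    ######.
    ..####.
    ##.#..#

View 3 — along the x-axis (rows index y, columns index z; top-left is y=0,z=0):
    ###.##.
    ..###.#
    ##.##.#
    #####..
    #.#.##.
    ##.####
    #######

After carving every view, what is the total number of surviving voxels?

97 voxels

full grid |V| = 343
[1] z-view keeps 33 columns → grid now 231
[2] y-view keeps 28 columns → grid now 137
[3] x-view keeps 36 columns → grid now 97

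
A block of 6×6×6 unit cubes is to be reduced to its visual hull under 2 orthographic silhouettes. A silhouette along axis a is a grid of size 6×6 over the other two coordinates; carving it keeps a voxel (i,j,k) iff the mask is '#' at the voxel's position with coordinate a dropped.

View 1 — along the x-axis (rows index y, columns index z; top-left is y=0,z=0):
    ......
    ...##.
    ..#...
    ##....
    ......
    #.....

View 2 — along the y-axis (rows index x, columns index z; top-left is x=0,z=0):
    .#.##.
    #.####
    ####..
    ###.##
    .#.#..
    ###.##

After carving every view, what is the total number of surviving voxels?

before carving: 216 voxels (6×6×6)
  1. axis=0 (YZ plane), |mask|=6  ⇒  voxels=36
  2. axis=1 (XZ plane), |mask|=24  ⇒  voxels=25

25 voxels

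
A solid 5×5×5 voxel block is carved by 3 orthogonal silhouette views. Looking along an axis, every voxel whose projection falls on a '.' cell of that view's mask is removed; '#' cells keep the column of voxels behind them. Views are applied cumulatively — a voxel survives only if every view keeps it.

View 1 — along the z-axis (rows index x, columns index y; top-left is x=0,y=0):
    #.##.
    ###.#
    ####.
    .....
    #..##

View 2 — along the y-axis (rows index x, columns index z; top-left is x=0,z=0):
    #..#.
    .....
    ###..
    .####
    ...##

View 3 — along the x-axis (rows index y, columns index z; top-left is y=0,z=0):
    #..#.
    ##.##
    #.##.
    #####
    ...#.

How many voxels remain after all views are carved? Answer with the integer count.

before carving: 125 voxels (5×5×5)
carve view 1 (along z, XY-mask fill 14/25): 70 voxels remain
carve view 2 (along y, XZ-mask fill 11/25): 24 voxels remain
carve view 3 (along x, YZ-mask fill 15/25): 18 voxels remain

18 voxels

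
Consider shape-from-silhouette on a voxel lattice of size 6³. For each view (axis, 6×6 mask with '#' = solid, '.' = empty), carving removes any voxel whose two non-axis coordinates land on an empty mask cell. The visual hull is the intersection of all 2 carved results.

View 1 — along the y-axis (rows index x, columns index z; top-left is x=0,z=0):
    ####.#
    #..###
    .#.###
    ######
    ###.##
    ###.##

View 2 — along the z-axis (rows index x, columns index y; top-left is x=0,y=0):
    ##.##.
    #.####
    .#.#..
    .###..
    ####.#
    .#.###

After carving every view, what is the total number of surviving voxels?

initial block: 6^3 = 216
  1. axis=1 (XZ plane), |mask|=29  ⇒  voxels=174
  2. axis=2 (XY plane), |mask|=23  ⇒  voxels=111

|visual hull| = 111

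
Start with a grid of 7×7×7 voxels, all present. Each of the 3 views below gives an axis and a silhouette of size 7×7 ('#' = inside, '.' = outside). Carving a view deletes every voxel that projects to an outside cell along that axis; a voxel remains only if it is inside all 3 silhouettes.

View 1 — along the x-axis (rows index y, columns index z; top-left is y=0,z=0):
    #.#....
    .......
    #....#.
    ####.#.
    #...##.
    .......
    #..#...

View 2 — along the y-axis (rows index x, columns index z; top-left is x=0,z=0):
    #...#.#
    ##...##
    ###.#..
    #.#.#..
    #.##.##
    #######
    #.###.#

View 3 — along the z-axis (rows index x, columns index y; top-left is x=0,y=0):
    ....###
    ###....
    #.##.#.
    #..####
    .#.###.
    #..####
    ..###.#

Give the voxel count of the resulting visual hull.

remaining voxels: 45

full grid |V| = 343
V1 x: intersect with YZ mask (14 set) -- 98 left
V2 y: intersect with XZ mask (31 set) -- 68 left
V3 z: intersect with XY mask (28 set) -- 45 left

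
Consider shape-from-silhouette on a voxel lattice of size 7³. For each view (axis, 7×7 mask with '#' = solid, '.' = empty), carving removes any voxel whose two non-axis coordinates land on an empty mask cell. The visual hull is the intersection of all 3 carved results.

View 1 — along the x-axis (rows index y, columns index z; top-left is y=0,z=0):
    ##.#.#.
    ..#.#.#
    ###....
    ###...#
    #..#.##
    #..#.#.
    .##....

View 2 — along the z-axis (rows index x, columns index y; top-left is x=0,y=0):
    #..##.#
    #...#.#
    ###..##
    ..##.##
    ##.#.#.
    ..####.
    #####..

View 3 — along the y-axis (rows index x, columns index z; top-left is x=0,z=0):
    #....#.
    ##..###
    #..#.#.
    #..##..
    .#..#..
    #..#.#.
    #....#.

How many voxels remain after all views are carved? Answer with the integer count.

voxel count = 40

start: 7×7×7 = 343 voxels
  1. axis=0 (YZ plane), |mask|=23  ⇒  voxels=161
  2. axis=2 (XY plane), |mask|=29  ⇒  voxels=97
  3. axis=1 (XZ plane), |mask|=20  ⇒  voxels=40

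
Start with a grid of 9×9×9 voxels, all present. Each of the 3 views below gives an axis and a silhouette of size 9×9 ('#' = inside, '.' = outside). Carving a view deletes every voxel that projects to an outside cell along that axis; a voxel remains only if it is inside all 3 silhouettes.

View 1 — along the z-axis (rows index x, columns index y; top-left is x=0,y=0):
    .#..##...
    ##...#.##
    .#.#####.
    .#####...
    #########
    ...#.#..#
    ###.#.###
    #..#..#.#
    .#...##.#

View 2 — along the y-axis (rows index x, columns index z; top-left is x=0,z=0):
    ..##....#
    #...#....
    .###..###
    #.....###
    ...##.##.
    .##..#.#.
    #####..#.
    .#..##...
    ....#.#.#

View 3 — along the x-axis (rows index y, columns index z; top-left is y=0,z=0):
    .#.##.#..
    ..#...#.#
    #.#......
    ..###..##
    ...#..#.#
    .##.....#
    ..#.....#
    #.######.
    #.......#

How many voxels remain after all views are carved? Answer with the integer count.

full grid |V| = 729
after view 1 [z-axis, 46 of 81 cells solid] → remaining = 414
after view 2 [y-axis, 35 of 81 cells solid] → remaining = 189
after view 3 [x-axis, 31 of 81 cells solid] → remaining = 76

|visual hull| = 76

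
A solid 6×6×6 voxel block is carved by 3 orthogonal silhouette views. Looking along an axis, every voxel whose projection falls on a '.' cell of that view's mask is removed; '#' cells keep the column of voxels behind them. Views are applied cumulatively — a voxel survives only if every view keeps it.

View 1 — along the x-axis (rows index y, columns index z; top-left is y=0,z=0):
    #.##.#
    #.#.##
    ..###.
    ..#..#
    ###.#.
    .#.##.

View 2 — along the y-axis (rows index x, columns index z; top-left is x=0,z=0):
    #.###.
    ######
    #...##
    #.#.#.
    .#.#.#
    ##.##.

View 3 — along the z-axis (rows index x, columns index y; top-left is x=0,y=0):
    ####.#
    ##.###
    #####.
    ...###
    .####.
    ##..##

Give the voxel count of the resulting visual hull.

voxel count = 57

full grid |V| = 216
step 1: project along x, AND mask (20/36) → |grid| = 120
step 2: project along y, AND mask (23/36) → |grid| = 77
step 3: project along z, AND mask (26/36) → |grid| = 57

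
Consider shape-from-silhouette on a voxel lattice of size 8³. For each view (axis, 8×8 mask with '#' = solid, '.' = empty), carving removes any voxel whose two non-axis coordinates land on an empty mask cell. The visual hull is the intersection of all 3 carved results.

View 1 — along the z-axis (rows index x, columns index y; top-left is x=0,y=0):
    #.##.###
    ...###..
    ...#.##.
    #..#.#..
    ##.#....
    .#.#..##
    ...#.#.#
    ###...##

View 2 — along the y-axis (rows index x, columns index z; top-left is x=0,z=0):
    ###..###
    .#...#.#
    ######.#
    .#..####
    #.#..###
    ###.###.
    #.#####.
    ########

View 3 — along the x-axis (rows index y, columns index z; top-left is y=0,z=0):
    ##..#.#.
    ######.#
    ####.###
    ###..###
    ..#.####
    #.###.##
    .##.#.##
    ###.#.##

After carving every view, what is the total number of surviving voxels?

initial block: 8^3 = 512
V1 z: intersect with XY mask (30 set) -- 240 left
V2 y: intersect with XZ mask (46 set) -- 178 left
V3 x: intersect with YZ mask (46 set) -- 130 left

|visual hull| = 130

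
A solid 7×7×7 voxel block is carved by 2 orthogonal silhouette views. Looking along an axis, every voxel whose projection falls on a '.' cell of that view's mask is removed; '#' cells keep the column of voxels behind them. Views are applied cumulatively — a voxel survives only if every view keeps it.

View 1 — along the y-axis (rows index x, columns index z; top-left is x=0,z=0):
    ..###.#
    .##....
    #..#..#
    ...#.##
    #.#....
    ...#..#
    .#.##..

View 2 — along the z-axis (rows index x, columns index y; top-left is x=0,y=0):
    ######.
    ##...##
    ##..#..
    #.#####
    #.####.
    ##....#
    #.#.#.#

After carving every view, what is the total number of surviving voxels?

start: 7×7×7 = 343 voxels
  1. axis=1 (XZ plane), |mask|=19  ⇒  voxels=133
  2. axis=2 (XY plane), |mask|=31  ⇒  voxels=87

87 voxels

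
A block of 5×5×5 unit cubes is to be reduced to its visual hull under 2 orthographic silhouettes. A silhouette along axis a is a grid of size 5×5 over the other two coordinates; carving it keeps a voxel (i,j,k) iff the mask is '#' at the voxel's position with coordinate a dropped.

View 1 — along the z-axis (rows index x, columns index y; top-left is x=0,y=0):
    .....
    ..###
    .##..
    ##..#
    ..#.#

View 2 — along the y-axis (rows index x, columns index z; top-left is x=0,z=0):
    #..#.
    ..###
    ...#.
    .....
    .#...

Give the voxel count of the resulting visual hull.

initial block: 5^3 = 125
carve view 1 (along z, XY-mask fill 10/25): 50 voxels remain
carve view 2 (along y, XZ-mask fill 7/25): 13 voxels remain

13 voxels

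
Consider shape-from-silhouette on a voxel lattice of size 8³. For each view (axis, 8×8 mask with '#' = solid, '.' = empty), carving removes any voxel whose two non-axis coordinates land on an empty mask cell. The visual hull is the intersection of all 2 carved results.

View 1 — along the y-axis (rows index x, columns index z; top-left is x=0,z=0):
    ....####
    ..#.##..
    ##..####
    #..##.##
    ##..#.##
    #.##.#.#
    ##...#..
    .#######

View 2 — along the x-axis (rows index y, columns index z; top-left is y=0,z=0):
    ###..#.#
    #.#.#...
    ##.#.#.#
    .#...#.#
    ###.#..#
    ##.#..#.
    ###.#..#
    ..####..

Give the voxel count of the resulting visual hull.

start: 8×8×8 = 512 voxels
after view 1 [y-axis, 38 of 64 cells solid] → remaining = 304
after view 2 [x-axis, 34 of 64 cells solid] → remaining = 161

remaining voxels: 161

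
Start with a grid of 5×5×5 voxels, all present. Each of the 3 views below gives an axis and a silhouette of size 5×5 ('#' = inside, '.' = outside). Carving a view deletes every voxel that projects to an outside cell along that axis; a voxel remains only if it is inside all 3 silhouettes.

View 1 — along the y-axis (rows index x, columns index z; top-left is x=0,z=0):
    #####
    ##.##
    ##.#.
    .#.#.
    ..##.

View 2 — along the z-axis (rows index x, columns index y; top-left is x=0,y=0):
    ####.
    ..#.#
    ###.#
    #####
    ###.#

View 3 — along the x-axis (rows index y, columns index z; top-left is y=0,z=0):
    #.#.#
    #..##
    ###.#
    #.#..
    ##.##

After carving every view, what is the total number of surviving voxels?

full grid |V| = 125
[1] y-view keeps 16 columns → grid now 80
[2] z-view keeps 19 columns → grid now 58
[3] x-view keeps 16 columns → grid now 35

|visual hull| = 35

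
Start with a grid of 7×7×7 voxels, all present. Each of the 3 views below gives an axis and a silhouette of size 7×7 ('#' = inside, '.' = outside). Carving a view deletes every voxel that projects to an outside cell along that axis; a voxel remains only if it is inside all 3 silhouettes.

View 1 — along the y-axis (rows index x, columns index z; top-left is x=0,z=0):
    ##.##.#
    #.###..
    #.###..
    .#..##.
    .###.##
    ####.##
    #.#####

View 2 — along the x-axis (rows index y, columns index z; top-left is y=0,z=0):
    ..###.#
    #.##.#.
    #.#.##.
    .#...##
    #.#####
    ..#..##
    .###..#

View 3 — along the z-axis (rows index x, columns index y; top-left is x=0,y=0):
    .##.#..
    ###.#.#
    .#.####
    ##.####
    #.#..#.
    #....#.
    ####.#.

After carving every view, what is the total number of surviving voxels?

before carving: 343 voxels (7×7×7)
step 1: project along y, AND mask (33/49) → |grid| = 231
step 2: project along x, AND mask (28/49) → |grid| = 132
step 3: project along z, AND mask (29/49) → |grid| = 72

72 voxels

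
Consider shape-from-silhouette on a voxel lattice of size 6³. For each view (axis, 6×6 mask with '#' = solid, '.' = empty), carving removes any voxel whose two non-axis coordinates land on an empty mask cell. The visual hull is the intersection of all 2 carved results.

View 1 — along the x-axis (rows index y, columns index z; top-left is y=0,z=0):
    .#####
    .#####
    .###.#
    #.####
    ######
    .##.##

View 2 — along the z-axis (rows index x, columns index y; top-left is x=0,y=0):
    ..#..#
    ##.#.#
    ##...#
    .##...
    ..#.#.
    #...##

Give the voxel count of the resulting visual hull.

remaining voxels: 75

full grid |V| = 216
  1. axis=0 (YZ plane), |mask|=29  ⇒  voxels=174
  2. axis=2 (XY plane), |mask|=16  ⇒  voxels=75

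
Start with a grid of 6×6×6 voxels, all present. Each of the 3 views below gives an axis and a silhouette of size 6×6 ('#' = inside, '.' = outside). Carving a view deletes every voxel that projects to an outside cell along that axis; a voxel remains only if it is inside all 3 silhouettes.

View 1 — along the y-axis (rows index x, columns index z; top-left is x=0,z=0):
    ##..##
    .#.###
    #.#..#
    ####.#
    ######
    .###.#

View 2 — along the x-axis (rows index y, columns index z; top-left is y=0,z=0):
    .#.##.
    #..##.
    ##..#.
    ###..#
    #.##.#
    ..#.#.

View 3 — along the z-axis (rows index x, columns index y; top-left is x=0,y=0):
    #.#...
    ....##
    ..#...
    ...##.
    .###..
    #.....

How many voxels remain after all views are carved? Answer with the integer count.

voxel count = 29

before carving: 216 voxels (6×6×6)
  1. axis=1 (XZ plane), |mask|=26  ⇒  voxels=156
  2. axis=0 (YZ plane), |mask|=19  ⇒  voxels=79
  3. axis=2 (XY plane), |mask|=11  ⇒  voxels=29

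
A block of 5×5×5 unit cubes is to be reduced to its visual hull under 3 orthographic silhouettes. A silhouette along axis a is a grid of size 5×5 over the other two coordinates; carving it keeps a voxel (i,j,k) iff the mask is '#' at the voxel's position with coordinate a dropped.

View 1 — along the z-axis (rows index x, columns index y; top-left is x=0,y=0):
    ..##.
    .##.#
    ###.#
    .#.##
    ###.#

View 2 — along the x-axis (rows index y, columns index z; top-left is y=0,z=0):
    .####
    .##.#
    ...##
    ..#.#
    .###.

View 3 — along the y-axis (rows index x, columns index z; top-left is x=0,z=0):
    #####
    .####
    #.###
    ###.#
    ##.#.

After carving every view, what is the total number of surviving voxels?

start: 5×5×5 = 125 voxels
after view 1 [z-axis, 16 of 25 cells solid] → remaining = 80
after view 2 [x-axis, 14 of 25 cells solid] → remaining = 44
after view 3 [y-axis, 20 of 25 cells solid] → remaining = 34

|visual hull| = 34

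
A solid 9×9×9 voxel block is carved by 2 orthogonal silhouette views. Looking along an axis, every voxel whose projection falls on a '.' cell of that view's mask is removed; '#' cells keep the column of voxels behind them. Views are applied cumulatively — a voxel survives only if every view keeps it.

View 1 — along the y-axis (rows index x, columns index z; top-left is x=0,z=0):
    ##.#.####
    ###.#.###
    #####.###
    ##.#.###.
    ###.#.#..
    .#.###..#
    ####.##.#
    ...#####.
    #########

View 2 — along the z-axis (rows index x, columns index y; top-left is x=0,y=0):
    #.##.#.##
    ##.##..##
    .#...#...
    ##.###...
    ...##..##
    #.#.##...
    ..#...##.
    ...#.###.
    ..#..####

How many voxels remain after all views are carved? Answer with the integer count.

256 voxels

before carving: 729 voxels (9×9×9)
[1] y-view keeps 59 columns → grid now 531
[2] z-view keeps 39 columns → grid now 256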